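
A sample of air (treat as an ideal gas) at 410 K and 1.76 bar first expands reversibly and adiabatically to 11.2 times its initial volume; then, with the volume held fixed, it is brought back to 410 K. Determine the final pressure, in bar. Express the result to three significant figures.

For a diatomic ideal gas γ = 7/5.
Adiabatic step (PV^γ = const): P₂ = 1.76×(1/11.2)^(7/5) = 0.05979 bar; T₂ = 410×(1/11.2)^(2/5) = 156 K.
Isochoric: P₃ = P₂(T₃/T₂) = 0.05979 × (410/156) = 0.1571 bar.

P₃ ≈ 0.157 bar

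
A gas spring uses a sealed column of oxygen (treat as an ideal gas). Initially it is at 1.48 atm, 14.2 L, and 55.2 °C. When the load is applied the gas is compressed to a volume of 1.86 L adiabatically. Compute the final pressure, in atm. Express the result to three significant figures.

Since PV^γ is constant along a reversible adiabat, P₂ = P₁ (V₁/V₂)^γ.
γ = 7/5 for a diatomic ideal gas.
P₂ = 1.48 × (14.2/1.86)^(7/5) = 25.48 atm.

P₂ ≈ 25.5 atm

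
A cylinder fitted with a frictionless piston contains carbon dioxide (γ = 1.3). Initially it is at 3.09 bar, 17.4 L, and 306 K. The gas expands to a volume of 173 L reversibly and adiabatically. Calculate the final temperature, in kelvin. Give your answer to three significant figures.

For a reversible adiabat TV^(γ−1) is constant, so T₂ = T₁ (V₁/V₂)^(γ−1).
T₂ = 306 × (17.4/173)^(0.3) = 153.6 K.

T₂ ≈ 154 K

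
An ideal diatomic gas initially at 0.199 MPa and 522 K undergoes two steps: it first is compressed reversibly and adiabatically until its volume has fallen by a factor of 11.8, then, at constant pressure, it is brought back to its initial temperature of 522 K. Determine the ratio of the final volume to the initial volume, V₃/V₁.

V₃/V₁ ≈ 0.0316

For a diatomic ideal gas γ = 7/5.
Adiabatic step: V₂/V₁ = 0.08475; T₂ = T₁·11.8^(2/5) = 1401 K.
Isobaric step: V₃/V₂ = T₃/T₂ = 522/1401.
V₃/V₁ = (V₂/V₁)(V₃/V₂) = 0.08475 × (522/1401) = 0.03158.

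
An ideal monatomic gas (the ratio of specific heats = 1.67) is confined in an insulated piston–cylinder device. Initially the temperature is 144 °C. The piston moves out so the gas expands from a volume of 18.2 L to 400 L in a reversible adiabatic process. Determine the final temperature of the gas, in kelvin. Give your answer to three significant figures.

T₂ ≈ 52.6 K

Adiabatic: T₁V₁^(γ−1) = T₂V₂^(γ−1) ⇒ T₂ = T₁ (V₁/V₂)^(γ−1).
T₁ = 144 °C = 417.1 K.
T₂ = 417.1 × (18.2/400)^(0.67) = 52.62 K.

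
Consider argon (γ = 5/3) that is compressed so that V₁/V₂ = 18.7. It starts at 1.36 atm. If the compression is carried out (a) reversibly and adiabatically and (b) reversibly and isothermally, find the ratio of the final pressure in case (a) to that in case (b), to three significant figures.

P_adiabatic / P_isothermal ≈ 7.05

Isothermal: P_b = P₁(V₁/V₂) = 1.36×18.7.
Adiabatic: P_a = P₁(V₁/V₂)^γ = 1.36×18.7^(5/3).
P_a/P_b = (V₁/V₂)^(γ−1) = 18.7^(2/3) = 7.045.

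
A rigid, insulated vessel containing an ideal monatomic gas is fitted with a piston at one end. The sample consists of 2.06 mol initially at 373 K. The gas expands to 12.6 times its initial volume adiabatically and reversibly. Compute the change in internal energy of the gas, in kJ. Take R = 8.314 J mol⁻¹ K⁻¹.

Adiabatic: T₁V₁^(γ−1) = T₂V₂^(γ−1) ⇒ T₂ = T₁ (V₁/V₂)^(γ−1).
γ = 5/3 for a monatomic ideal gas, so γ−1 = 2/3.
T₂ = 373 × (1/12.6)^(2/3) = 68.89 K.
Q = 0, so ΔU = W_on_gas = nCᵥΔT with Cᵥ = R/(γ−1) = 12.47 J/(mol·K).
ΔU = 2.06 × 12.47 × (68.89 − 373) = -7813 J.

ΔU ≈ -7.81 kJ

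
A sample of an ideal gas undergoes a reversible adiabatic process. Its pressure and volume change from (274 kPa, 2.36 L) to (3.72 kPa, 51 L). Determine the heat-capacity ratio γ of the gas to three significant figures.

PV^γ = const ⇒ γ = ln(P₂/P₁) / ln(V₁/V₂).
γ = ln(3.72/274) / ln(2.36/51) = 1.399.

γ ≈ 1.40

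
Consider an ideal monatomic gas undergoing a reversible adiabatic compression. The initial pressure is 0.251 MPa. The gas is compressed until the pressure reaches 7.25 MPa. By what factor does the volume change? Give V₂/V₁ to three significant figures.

From PV^γ = const, V₂/V₁ = (P₁/P₂)^(1/γ).
For a monatomic ideal gas γ = 5/3.
V₂/V₁ = (0.251/7.25)^(3/5) = 0.1329.

V₂/V₁ ≈ 0.133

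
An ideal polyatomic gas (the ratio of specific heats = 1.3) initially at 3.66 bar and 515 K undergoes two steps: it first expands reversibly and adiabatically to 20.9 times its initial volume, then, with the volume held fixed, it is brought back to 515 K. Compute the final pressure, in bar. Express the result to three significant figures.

Adiabatic step (PV^γ = const): P₂ = 3.66×(1/20.9)^(1.3) = 0.07035 bar; T₂ = 515×(1/20.9)^(0.3) = 206.9 K.
Isochoric: P₃ = P₂(T₃/T₂) = 0.07035 × (515/206.9) = 0.1751 bar.

P₃ ≈ 0.175 bar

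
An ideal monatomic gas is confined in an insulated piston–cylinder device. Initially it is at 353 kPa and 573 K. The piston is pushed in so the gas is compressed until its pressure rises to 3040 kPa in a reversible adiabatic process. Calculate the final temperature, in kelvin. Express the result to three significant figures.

Along an adiabat T P^((1−γ)/γ) is constant, so T₂ = T₁ (P₂/P₁)^((γ−1)/γ).
For a monatomic ideal gas γ = 5/3, so (γ−1)/γ = 2/5.
T₂ = 573 × (3040/353)^(2/5) = 1356 K.

T₂ ≈ 1360 K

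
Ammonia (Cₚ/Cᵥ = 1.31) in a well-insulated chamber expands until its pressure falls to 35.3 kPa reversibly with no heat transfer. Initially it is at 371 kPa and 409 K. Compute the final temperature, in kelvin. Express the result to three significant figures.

T₂ ≈ 234 K

Adiabatic: T₂/T₁ = (P₂/P₁)^((γ−1)/γ).
T₂ = 409 × (35.3/371)^(0.237) = 234.4 K.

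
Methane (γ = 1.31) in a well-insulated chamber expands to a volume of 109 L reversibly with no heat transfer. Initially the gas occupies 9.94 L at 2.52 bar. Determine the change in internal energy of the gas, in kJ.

P₂ = P₁(V₁/V₂)^γ = 2.52×(9.94/109)^(1.31) = 0.1094 bar.
For a reversible adiabat, W_by_gas = (P₁V₁ − P₂V₂)/(γ−1).
W_by = (252000×0.00994 − 10940×0.109) / (0.31) = 4234 J.
Q = 0 ⇒ ΔU = −W_by = -4234 J.

ΔU ≈ -4.23 kJ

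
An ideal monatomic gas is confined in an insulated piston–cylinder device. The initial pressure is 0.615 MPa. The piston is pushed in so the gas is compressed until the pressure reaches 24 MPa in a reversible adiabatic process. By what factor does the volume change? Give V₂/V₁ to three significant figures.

From PV^γ = const, V₂/V₁ = (P₁/P₂)^(1/γ).
For a monatomic ideal gas γ = 5/3.
V₂/V₁ = (0.615/24)^(3/5) = 0.111.

V₂/V₁ ≈ 0.111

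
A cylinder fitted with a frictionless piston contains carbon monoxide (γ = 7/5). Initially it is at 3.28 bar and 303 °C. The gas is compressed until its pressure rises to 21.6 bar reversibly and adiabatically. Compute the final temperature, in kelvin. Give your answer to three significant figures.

T₂ ≈ 987 K

Along an adiabat T P^((1−γ)/γ) is constant, so T₂ = T₁ (P₂/P₁)^((γ−1)/γ).
T₁ = 303 °C = 576.1 K.
T₂ = 576.1 × (21.6/3.28)^(2/7) = 987.2 K.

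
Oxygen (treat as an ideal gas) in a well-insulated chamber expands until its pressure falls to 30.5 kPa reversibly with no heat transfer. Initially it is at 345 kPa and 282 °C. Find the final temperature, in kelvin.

Along an adiabat T P^((1−γ)/γ) is constant, so T₂ = T₁ (P₂/P₁)^((γ−1)/γ).
For a diatomic ideal gas γ = 7/5, so (γ−1)/γ = 2/7.
T₁ = 282 °C = 555.1 K.
T₂ = 555.1 × (30.5/345)^(2/7) = 277.6 K.

T₂ ≈ 278 K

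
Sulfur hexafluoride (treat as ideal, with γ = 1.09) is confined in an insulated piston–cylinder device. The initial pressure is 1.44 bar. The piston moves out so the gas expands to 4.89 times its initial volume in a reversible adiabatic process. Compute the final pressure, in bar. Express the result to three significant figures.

P₂ ≈ 0.255 bar

Since PV^γ is constant along a reversible adiabat, P₂ = P₁ (V₁/V₂)^γ.
P₂ = 1.44 × (1/4.89)^(1.09) = 0.2553 bar.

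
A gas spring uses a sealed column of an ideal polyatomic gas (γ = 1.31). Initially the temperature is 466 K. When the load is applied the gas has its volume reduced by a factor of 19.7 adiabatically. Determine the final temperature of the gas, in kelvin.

T₂ ≈ 1170 K

Adiabatic: T₁V₁^(γ−1) = T₂V₂^(γ−1) ⇒ T₂ = T₁ (V₁/V₂)^(γ−1).
T₂ = 466 × 19.7^(0.31) = 1174 K.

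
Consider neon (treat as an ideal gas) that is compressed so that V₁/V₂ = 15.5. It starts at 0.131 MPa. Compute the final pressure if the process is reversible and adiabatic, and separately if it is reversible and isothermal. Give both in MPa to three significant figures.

For a monatomic ideal gas γ = 5/3.
Isothermal: P₂ = P₁(V₁/V₂) = 0.131×15.5 = 2.03 MPa.
Adiabatic: P₂ = P₁(V₁/V₂)^γ = 0.131×15.5^(5/3) = 12.62 MPa.

adiabatic: 12.6 MPa; isothermal: 2.03 MPa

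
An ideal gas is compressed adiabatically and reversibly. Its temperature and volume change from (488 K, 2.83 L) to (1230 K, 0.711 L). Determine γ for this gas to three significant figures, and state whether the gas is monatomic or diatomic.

γ ≈ 1.67; monatomic

TV^(γ−1) = const ⇒ γ − 1 = ln(T₂/T₁) / ln(V₁/V₂).
γ = 1 + ln(1230/488) / ln(2.83/0.711) = 1.669.
γ ≈ 1.67 is close to 5/3, so the gas is monatomic.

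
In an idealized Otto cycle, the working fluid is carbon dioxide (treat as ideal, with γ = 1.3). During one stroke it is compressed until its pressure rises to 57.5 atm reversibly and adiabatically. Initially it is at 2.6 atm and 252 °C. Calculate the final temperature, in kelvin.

Along an adiabat T P^((1−γ)/γ) is constant, so T₂ = T₁ (P₂/P₁)^((γ−1)/γ).
T₁ = 252 °C = 525.1 K.
T₂ = 525.1 × (57.5/2.6)^(0.231) = 1073 K.

T₂ ≈ 1070 K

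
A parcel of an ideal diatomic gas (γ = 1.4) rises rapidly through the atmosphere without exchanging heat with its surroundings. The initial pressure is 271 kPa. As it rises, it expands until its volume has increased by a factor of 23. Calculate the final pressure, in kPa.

P₂ ≈ 3.36 kPa

Adiabatic: P₁V₁^γ = P₂V₂^γ ⇒ P₂ = P₁ (V₁/V₂)^γ.
P₂ = 271 × (1/23)^(1.4) = 3.362 kPa.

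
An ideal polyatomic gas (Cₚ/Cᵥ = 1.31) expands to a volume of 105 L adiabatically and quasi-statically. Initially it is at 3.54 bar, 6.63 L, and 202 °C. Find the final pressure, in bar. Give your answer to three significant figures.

P₂ ≈ 0.0949 bar

Adiabatic: P₁V₁^γ = P₂V₂^γ ⇒ P₂ = P₁ (V₁/V₂)^γ.
P₂ = 3.54 × (6.63/105)^(1.31) = 0.09494 bar.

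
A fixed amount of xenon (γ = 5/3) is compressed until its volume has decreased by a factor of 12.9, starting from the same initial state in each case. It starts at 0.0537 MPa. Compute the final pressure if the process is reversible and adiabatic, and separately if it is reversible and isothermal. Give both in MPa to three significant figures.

Isothermal: P₂ = P₁(V₁/V₂) = 0.0537×12.9 = 0.6927 MPa.
Adiabatic: P₂ = P₁(V₁/V₂)^γ = 0.0537×12.9^(5/3) = 3.81 MPa.

adiabatic: 3.81 MPa; isothermal: 0.693 MPa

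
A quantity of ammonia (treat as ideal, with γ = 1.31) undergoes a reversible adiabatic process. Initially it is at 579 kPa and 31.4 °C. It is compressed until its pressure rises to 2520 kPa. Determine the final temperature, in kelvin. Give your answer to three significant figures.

T₂ ≈ 431 K

Adiabatic: T₂/T₁ = (P₂/P₁)^((γ−1)/γ).
T₁ = 31.4 °C = 304.5 K.
T₂ = 304.5 × (2520/579)^(0.237) = 431.3 K.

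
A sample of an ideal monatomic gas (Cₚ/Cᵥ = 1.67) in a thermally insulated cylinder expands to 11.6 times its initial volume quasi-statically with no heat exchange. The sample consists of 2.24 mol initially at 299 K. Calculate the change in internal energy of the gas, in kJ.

For a reversible adiabat TV^(γ−1) is constant, so T₂ = T₁ (V₁/V₂)^(γ−1).
T₂ = 299 × (1/11.6)^(0.67) = 57.87 K.
Q = 0, so ΔU = W_on_gas = nCᵥΔT with Cᵥ = R/(γ−1) = 12.41 J/(mol·K).
ΔU = 2.24 × 12.41 × (57.87 − 299) = -6702 J.

ΔU ≈ -6.70 kJ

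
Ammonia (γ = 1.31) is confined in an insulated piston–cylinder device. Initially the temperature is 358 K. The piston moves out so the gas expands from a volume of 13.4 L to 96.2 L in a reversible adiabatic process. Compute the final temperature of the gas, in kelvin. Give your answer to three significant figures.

For a reversible adiabat TV^(γ−1) is constant, so T₂ = T₁ (V₁/V₂)^(γ−1).
T₂ = 358 × (13.4/96.2)^(0.31) = 194.3 K.

T₂ ≈ 194 K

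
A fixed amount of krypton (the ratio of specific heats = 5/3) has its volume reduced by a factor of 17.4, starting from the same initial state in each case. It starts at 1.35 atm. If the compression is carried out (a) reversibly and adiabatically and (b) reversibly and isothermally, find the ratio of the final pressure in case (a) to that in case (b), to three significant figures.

P_adiabatic / P_isothermal ≈ 6.71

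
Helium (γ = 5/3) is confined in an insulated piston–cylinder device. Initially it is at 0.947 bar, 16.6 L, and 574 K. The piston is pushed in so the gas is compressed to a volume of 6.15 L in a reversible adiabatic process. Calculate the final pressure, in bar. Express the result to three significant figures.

P₂ ≈ 4.96 bar

Adiabatic: P₁V₁^γ = P₂V₂^γ ⇒ P₂ = P₁ (V₁/V₂)^γ.
P₂ = 0.947 × (16.6/6.15)^(5/3) = 4.955 bar.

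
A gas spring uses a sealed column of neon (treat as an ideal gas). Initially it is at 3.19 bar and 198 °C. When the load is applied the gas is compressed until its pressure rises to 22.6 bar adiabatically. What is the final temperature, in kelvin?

Adiabatic: T₂/T₁ = (P₂/P₁)^((γ−1)/γ).
For a monatomic ideal gas γ = 5/3, so (γ−1)/γ = 2/5.
T₁ = 198 °C = 471.1 K.
T₂ = 471.1 × (22.6/3.19)^(2/5) = 1031 K.

T₂ ≈ 1030 K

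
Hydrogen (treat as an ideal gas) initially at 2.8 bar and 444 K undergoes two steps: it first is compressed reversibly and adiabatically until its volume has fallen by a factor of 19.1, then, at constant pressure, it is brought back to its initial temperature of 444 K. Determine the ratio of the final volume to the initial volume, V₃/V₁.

For a diatomic ideal gas γ = 7/5.
Adiabatic step: V₂/V₁ = 0.05236; T₂ = T₁·19.1^(2/5) = 1445 K.
Isobaric step: V₃/V₂ = T₃/T₂ = 444/1445.
V₃/V₁ = (V₂/V₁)(V₃/V₂) = 0.05236 × (444/1445) = 0.01609.

V₃/V₁ ≈ 0.0161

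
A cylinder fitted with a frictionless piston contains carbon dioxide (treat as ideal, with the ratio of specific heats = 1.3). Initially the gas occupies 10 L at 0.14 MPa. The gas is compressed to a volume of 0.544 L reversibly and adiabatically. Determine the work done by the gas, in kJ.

P₂ = P₁(V₁/V₂)^γ = 0.14×(10/0.544)^(1.3) = 6.164 MPa.
For a reversible adiabat, W_by_gas = (P₁V₁ − P₂V₂)/(γ−1).
W_by = (140000×0.01 − 6.164×10^6×0.000544) / (0.3) = -6510 J.

W ≈ -6.51 kJ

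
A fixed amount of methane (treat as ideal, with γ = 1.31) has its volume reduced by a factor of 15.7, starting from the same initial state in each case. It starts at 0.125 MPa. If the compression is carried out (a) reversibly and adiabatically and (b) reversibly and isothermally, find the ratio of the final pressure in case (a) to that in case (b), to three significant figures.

P_adiabatic / P_isothermal ≈ 2.35

Isothermal: P_b = P₁(V₁/V₂) = 0.125×15.7.
Adiabatic: P_a = P₁(V₁/V₂)^γ = 0.125×15.7^(1.31).
P_a/P_b = (V₁/V₂)^(γ−1) = 15.7^(0.31) = 2.348.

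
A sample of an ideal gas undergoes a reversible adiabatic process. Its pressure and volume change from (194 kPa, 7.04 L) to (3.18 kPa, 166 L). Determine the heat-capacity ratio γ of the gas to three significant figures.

γ ≈ 1.30

PV^γ = const ⇒ γ = ln(P₂/P₁) / ln(V₁/V₂).
γ = ln(3.18/194) / ln(7.04/166) = 1.301.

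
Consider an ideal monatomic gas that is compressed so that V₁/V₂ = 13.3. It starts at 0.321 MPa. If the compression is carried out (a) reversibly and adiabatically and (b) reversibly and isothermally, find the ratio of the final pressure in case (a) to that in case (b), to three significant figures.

P_adiabatic / P_isothermal ≈ 5.61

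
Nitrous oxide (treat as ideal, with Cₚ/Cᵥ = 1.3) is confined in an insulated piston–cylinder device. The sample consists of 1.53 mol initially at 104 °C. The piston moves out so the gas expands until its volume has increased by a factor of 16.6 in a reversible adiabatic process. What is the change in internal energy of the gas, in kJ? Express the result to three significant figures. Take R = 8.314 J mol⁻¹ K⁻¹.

ΔU ≈ -9.11 kJ

Adiabatic: T₁V₁^(γ−1) = T₂V₂^(γ−1) ⇒ T₂ = T₁ (V₁/V₂)^(γ−1).
T₁ = 104 °C = 377.1 K.
T₂ = 377.1 × (1/16.6)^(0.3) = 162.4 K.
Q = 0, so ΔU = W_on_gas = nCᵥΔT with Cᵥ = R/(γ−1) = 27.71 J/(mol·K).
ΔU = 1.53 × 27.71 × (162.4 − 377.1) = -9107 J.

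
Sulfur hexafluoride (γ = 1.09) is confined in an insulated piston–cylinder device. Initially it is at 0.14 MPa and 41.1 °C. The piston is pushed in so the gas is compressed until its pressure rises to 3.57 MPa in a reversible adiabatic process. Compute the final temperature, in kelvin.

T₂ ≈ 411 K

Along an adiabat T P^((1−γ)/γ) is constant, so T₂ = T₁ (P₂/P₁)^((γ−1)/γ).
T₁ = 41.1 °C = 314.2 K.
T₂ = 314.2 × (3.57/0.14)^(0.0826) = 410.6 K.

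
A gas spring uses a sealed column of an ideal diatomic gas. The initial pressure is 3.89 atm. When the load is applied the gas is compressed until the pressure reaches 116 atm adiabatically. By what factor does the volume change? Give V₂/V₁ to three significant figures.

V₂/V₁ ≈ 0.0885

From PV^γ = const, V₂/V₁ = (P₁/P₂)^(1/γ).
For a diatomic ideal gas γ = 7/5.
V₂/V₁ = (3.89/116)^(5/7) = 0.08847.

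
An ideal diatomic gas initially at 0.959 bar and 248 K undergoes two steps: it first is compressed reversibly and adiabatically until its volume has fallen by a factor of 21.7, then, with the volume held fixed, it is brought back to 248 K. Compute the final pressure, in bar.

For a diatomic ideal gas γ = 7/5.
Adiabatic step (PV^γ = const): P₂ = 0.959×21.7^(7/5) = 71.26 bar; T₂ = 248×21.7^(2/5) = 849.3 K.
Isochoric: P₃ = P₂(T₃/T₂) = 71.26 × (248/849.3) = 20.81 bar.

P₃ ≈ 20.8 bar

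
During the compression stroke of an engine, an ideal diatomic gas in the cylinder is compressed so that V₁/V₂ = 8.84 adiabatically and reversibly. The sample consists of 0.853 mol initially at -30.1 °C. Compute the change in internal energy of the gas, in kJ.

For a reversible adiabat TV^(γ−1) is constant, so T₂ = T₁ (V₁/V₂)^(γ−1).
γ = 7/5 for a diatomic ideal gas, so γ−1 = 2/5.
T₁ = -30.1 °C = 243 K.
T₂ = 243 × 8.84^(2/5) = 581.1 K.
Q = 0, so ΔU = W_on_gas = nCᵥΔT with Cᵥ = R/(γ−1) = 20.79 J/(mol·K).
ΔU = 0.853 × 20.79 × (581.1 − 243) = 5994 J.

ΔU ≈ 5.99 kJ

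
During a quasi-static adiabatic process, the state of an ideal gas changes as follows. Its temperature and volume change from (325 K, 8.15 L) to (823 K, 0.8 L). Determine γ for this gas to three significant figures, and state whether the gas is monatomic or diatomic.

TV^(γ−1) = const ⇒ γ − 1 = ln(T₂/T₁) / ln(V₁/V₂).
γ = 1 + ln(823/325) / ln(8.15/0.8) = 1.4.
γ ≈ 1.40 is close to 7/5, so the gas is diatomic.

γ ≈ 1.40; diatomic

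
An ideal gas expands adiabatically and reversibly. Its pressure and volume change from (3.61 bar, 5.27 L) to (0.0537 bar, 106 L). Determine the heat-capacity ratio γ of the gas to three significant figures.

γ ≈ 1.40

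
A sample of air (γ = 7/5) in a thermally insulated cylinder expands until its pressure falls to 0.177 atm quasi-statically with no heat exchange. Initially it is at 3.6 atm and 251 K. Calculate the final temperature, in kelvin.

Along an adiabat T P^((1−γ)/γ) is constant, so T₂ = T₁ (P₂/P₁)^((γ−1)/γ).
T₂ = 251 × (0.177/3.6)^(2/7) = 106.1 K.

T₂ ≈ 106 K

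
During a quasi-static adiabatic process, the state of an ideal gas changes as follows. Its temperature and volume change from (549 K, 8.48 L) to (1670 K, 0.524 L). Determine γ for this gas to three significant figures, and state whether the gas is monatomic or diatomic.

TV^(γ−1) = const ⇒ γ − 1 = ln(T₂/T₁) / ln(V₁/V₂).
γ = 1 + ln(1670/549) / ln(8.48/0.524) = 1.4.
γ ≈ 1.40 is close to 7/5, so the gas is diatomic.

γ ≈ 1.40; diatomic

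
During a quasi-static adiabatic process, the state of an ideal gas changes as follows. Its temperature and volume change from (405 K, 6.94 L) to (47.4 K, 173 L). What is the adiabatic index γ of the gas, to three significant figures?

TV^(γ−1) = const ⇒ γ − 1 = ln(T₂/T₁) / ln(V₁/V₂).
γ = 1 + ln(47.4/405) / ln(6.94/173) = 1.667.

γ ≈ 1.67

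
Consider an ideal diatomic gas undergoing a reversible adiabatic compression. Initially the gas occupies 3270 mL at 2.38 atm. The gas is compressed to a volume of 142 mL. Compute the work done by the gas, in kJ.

W ≈ -4.94 kJ

γ = 7/5 for a diatomic ideal gas.
P₂ = P₁(V₁/V₂)^γ = 2.38×(3270/142)^(7/5) = 192.2 atm.
For a reversible adiabat, W_by_gas = (P₁V₁ − P₂V₂)/(γ−1).
W_by = (241200×0.00327 − 1.947×10^7×0.000142) / (2/5) = -4942 J.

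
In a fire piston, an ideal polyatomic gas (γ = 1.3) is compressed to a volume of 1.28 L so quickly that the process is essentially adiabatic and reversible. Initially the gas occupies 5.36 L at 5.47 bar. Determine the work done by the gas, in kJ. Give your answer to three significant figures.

W ≈ -5.25 kJ

P₂ = P₁(V₁/V₂)^γ = 5.47×(5.36/1.28)^(1.3) = 35.2 bar.
For a reversible adiabat, W_by_gas = (P₁V₁ − P₂V₂)/(γ−1).
W_by = (547000×0.00536 − 3.52×10^6×0.00128) / (0.3) = -5245 J.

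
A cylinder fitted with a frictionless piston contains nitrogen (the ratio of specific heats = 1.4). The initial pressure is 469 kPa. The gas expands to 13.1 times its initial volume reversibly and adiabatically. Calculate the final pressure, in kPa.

Since PV^γ is constant along a reversible adiabat, P₂ = P₁ (V₁/V₂)^γ.
P₂ = 469 × (1/13.1)^(1.4) = 12.79 kPa.

P₂ ≈ 12.8 kPa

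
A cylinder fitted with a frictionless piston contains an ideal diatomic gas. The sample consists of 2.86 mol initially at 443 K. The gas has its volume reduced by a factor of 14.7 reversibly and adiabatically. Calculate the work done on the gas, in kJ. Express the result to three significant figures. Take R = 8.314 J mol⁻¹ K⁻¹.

W ≈ 50.8 kJ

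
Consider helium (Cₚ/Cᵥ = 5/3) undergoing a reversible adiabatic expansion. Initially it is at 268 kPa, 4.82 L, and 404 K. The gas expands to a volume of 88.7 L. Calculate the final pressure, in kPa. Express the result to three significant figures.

Adiabatic: P₁V₁^γ = P₂V₂^γ ⇒ P₂ = P₁ (V₁/V₂)^γ.
P₂ = 268 × (4.82/88.7)^(5/3) = 2.089 kPa.

P₂ ≈ 2.09 kPa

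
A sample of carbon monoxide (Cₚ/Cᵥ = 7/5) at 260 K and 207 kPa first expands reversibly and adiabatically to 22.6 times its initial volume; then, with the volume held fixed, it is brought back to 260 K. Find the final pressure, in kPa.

Adiabatic step (PV^γ = const): P₂ = 207×(1/22.6)^(7/5) = 2.632 kPa; T₂ = 260×(1/22.6)^(2/5) = 74.7 K.
Isochoric: P₃ = P₂(T₃/T₂) = 2.632 × (260/74.7) = 9.159 kPa.

P₃ ≈ 9.16 kPa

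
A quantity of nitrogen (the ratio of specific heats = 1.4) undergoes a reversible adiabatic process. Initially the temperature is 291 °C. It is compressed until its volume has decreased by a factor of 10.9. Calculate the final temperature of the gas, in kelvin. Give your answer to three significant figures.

For a reversible adiabat TV^(γ−1) is constant, so T₂ = T₁ (V₁/V₂)^(γ−1).
T₁ = 291 °C = 564.1 K.
T₂ = 564.1 × 10.9^(0.4) = 1467 K.

T₂ ≈ 1470 K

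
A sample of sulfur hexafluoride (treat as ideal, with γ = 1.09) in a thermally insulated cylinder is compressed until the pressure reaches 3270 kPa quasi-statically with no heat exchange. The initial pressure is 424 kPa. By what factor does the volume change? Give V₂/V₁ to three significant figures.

V₂/V₁ ≈ 0.153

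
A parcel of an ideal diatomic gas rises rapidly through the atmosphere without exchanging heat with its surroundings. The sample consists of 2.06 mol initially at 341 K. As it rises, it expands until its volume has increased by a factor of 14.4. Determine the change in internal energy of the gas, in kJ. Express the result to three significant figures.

Adiabatic: T₁V₁^(γ−1) = T₂V₂^(γ−1) ⇒ T₂ = T₁ (V₁/V₂)^(γ−1).
γ = 7/5 for a diatomic ideal gas, so γ−1 = 2/5.
T₂ = 341 × (1/14.4)^(2/5) = 117.3 K.
Q = 0, so ΔU = W_on_gas = nCᵥΔT with Cᵥ = R/(γ−1) = 20.79 J/(mol·K).
ΔU = 2.06 × 20.79 × (117.3 − 341) = -9577 J.

ΔU ≈ -9.58 kJ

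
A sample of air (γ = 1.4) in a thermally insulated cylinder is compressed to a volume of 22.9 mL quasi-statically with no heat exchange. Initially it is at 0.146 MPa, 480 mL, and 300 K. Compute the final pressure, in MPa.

P₂ ≈ 10.3 MPa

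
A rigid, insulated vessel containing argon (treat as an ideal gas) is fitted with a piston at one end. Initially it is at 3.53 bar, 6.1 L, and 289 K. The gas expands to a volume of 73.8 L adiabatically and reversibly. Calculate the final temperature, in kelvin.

T₂ ≈ 54.8 K

Adiabatic: T₁V₁^(γ−1) = T₂V₂^(γ−1) ⇒ T₂ = T₁ (V₁/V₂)^(γ−1).
γ = 5/3 for a monatomic ideal gas.
T₂ = 289 × (6.1/73.8)^(2/3) = 54.84 K.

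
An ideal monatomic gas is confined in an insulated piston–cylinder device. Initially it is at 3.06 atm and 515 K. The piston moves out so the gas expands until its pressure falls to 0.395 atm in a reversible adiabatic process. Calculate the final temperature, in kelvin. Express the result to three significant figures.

T₂ ≈ 227 K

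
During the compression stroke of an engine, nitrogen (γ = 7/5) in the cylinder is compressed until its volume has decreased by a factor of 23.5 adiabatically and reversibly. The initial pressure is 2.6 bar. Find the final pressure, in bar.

P₂ ≈ 216 bar

Adiabatic: P₁V₁^γ = P₂V₂^γ ⇒ P₂ = P₁ (V₁/V₂)^γ.
P₂ = 2.6 × 23.5^(7/5) = 216 bar.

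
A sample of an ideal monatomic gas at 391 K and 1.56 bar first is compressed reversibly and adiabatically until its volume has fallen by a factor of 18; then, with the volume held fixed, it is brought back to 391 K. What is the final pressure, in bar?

P₃ ≈ 28.1 bar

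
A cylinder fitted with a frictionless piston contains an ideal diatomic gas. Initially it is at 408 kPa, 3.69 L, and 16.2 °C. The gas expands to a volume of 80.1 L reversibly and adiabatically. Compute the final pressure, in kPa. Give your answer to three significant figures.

Since PV^γ is constant along a reversible adiabat, P₂ = P₁ (V₁/V₂)^γ.
γ = 7/5 for a diatomic ideal gas.
P₂ = 408 × (3.69/80.1)^(7/5) = 5.488 kPa.

P₂ ≈ 5.49 kPa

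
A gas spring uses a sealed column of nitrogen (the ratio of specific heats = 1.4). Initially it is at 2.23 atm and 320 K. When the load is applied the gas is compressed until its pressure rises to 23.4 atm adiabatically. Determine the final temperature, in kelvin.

T₂ ≈ 626 K

Along an adiabat T P^((1−γ)/γ) is constant, so T₂ = T₁ (P₂/P₁)^((γ−1)/γ).
T₂ = 320 × (23.4/2.23)^(0.286) = 626.4 K.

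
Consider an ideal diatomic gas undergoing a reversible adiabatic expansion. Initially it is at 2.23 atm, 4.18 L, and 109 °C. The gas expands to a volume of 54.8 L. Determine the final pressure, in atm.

Adiabatic: P₁V₁^γ = P₂V₂^γ ⇒ P₂ = P₁ (V₁/V₂)^γ.
γ = 7/5 for a diatomic ideal gas.
P₂ = 2.23 × (4.18/54.8)^(7/5) = 0.06077 atm.

P₂ ≈ 0.0608 atm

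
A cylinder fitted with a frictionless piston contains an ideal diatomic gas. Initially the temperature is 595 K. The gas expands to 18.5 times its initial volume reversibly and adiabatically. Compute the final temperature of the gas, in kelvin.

For a reversible adiabat TV^(γ−1) is constant, so T₂ = T₁ (V₁/V₂)^(γ−1).
For a diatomic ideal gas γ = 7/5, so γ−1 = 2/5.
T₂ = 595 × (1/18.5)^(2/5) = 185.2 K.

T₂ ≈ 185 K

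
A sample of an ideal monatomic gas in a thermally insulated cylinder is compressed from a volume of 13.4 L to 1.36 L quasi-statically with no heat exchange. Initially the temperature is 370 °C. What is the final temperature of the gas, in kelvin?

Adiabatic: T₁V₁^(γ−1) = T₂V₂^(γ−1) ⇒ T₂ = T₁ (V₁/V₂)^(γ−1).
For a monatomic ideal gas γ = 5/3, so γ−1 = 2/3.
T₁ = 370 °C = 643.1 K.
T₂ = 643.1 × (13.4/1.36)^(2/3) = 2956 K.

T₂ ≈ 2960 K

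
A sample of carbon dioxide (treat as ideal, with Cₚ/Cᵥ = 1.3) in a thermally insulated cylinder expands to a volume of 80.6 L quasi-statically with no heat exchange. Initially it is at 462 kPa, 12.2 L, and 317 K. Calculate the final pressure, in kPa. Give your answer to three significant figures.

P₂ ≈ 39.7 kPa

Since PV^γ is constant along a reversible adiabat, P₂ = P₁ (V₁/V₂)^γ.
P₂ = 462 × (12.2/80.6)^(1.3) = 39.69 kPa.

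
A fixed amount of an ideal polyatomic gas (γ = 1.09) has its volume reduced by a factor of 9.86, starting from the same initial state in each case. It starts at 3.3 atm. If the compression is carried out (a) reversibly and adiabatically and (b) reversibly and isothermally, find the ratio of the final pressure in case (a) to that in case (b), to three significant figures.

P_adiabatic / P_isothermal ≈ 1.23

Isothermal: P_b = P₁(V₁/V₂) = 3.3×9.86.
Adiabatic: P_a = P₁(V₁/V₂)^γ = 3.3×9.86^(1.09).
P_a/P_b = (V₁/V₂)^(γ−1) = 9.86^(0.09) = 1.229.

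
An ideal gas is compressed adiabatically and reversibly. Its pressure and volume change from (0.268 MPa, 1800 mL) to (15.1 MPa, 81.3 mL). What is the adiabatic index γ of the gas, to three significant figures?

PV^γ = const ⇒ γ = ln(P₂/P₁) / ln(V₁/V₂).
γ = ln(15.1/0.268) / ln(1800/81.3) = 1.302.

γ ≈ 1.30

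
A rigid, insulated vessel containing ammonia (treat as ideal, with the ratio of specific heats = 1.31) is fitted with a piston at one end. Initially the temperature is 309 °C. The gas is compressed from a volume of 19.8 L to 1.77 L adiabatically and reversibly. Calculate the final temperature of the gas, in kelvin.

Adiabatic: T₁V₁^(γ−1) = T₂V₂^(γ−1) ⇒ T₂ = T₁ (V₁/V₂)^(γ−1).
T₁ = 309 °C = 582.1 K.
T₂ = 582.1 × (19.8/1.77)^(0.31) = 1231 K.

T₂ ≈ 1230 K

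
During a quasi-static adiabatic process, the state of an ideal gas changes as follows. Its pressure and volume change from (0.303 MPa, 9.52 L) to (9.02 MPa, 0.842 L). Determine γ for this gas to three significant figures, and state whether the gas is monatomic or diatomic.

γ ≈ 1.40; diatomic

PV^γ = const ⇒ γ = ln(P₂/P₁) / ln(V₁/V₂).
γ = ln(9.02/0.303) / ln(9.52/0.842) = 1.399.
γ ≈ 1.40 is close to 7/5, so the gas is diatomic.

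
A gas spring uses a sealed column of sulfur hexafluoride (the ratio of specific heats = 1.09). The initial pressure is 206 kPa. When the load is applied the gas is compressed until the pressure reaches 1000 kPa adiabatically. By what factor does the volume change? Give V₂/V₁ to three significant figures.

V₂/V₁ ≈ 0.235

From PV^γ = const, V₂/V₁ = (P₁/P₂)^(1/γ).
V₂/V₁ = (206/1000)^(0.917) = 0.2347.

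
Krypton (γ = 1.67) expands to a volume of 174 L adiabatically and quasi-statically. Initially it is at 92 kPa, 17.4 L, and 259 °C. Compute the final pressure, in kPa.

Since PV^γ is constant along a reversible adiabat, P₂ = P₁ (V₁/V₂)^γ.
P₂ = 92 × (17.4/174)^(1.67) = 1.967 kPa.

P₂ ≈ 1.97 kPa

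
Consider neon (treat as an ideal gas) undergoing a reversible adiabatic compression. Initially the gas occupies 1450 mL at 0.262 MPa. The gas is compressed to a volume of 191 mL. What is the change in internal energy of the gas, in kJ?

ΔU ≈ 1.63 kJ

γ = 5/3 for a monatomic ideal gas.
P₂ = P₁(V₁/V₂)^γ = 0.262×(1450/191)^(5/3) = 7.683 MPa.
For a reversible adiabat, W_by_gas = (P₁V₁ − P₂V₂)/(γ−1).
W_by = (262000×0.00145 − 7.683×10^6×0.000191) / (2/3) = -1631 J.
Q = 0 ⇒ ΔU = −W_by = 1631 J.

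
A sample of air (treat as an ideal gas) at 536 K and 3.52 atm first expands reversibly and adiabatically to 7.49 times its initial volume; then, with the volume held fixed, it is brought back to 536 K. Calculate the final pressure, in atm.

P₃ ≈ 0.470 atm

For a diatomic ideal gas γ = 7/5.
Adiabatic step (PV^γ = const): P₂ = 3.52×(1/7.49)^(7/5) = 0.21 atm; T₂ = 536×(1/7.49)^(2/5) = 239.5 K.
Isochoric: P₃ = P₂(T₃/T₂) = 0.21 × (536/239.5) = 0.47 atm.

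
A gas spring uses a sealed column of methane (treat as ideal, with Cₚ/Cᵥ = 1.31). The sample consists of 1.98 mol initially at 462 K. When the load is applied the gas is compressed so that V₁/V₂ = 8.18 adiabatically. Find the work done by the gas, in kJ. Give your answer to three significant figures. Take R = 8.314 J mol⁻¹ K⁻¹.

W ≈ -22.5 kJ

Adiabatic: T₁V₁^(γ−1) = T₂V₂^(γ−1) ⇒ T₂ = T₁ (V₁/V₂)^(γ−1).
T₂ = 462 × 8.18^(0.31) = 886.3 K.
Q = 0, so ΔU = W_on_gas = nCᵥΔT with Cᵥ = R/(γ−1) = 26.82 J/(mol·K).
ΔU = 1.98 × 26.82 × (886.3 − 462) = 22530 J.
Work done by the gas = −ΔU = -22530 J.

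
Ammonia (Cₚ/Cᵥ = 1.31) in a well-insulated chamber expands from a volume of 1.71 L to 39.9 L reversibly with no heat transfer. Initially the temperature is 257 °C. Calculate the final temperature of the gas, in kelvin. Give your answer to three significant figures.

T₂ ≈ 200 K

For a reversible adiabat TV^(γ−1) is constant, so T₂ = T₁ (V₁/V₂)^(γ−1).
T₁ = 257 °C = 530.1 K.
T₂ = 530.1 × (1.71/39.9)^(0.31) = 199.7 K.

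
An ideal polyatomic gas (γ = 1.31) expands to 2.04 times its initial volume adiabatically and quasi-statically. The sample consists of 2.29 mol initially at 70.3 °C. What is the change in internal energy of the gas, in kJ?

ΔU ≈ -4.18 kJ

Adiabatic: T₁V₁^(γ−1) = T₂V₂^(γ−1) ⇒ T₂ = T₁ (V₁/V₂)^(γ−1).
T₁ = 70.3 °C = 343.4 K.
T₂ = 343.4 × (1/2.04)^(0.31) = 275.3 K.
Q = 0, so ΔU = W_on_gas = nCᵥΔT with Cᵥ = R/(γ−1) = 26.82 J/(mol·K).
ΔU = 2.29 × 26.82 × (275.3 − 343.4) = -4183 J.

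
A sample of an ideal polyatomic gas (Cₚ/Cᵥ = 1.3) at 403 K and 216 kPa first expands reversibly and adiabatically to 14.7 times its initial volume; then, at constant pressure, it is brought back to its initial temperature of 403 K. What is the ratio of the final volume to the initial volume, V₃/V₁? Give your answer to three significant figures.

V₃/V₁ ≈ 32.9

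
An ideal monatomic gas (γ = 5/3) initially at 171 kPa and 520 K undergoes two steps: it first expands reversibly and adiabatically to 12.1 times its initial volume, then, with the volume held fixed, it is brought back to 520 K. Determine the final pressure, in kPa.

P₃ ≈ 14.1 kPa

Adiabatic step (PV^γ = const): P₂ = 171×(1/12.1)^(5/3) = 2.681 kPa; T₂ = 520×(1/12.1)^(2/3) = 98.66 K.
Isochoric: P₃ = P₂(T₃/T₂) = 2.681 × (520/98.66) = 14.13 kPa.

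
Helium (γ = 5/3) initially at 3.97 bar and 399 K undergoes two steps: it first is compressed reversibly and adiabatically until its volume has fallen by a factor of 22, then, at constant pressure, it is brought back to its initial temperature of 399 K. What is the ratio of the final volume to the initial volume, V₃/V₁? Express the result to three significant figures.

Adiabatic step: V₂/V₁ = 0.04545; T₂ = T₁·22^(2/3) = 3133 K.
Isobaric step: V₃/V₂ = T₃/T₂ = 399/3133.
V₃/V₁ = (V₂/V₁)(V₃/V₂) = 0.04545 × (399/3133) = 0.005789.

V₃/V₁ ≈ 0.00579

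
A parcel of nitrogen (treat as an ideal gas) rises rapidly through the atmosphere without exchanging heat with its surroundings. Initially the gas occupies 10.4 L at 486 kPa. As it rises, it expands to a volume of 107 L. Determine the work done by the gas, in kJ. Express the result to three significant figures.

W ≈ 7.66 kJ

γ = 7/5 for a diatomic ideal gas.
P₂ = P₁(V₁/V₂)^γ = 486×(10.4/107)^(7/5) = 18.59 kPa.
For a reversible adiabat, W_by_gas = (P₁V₁ − P₂V₂)/(γ−1).
W_by = (486000×0.0104 − 18590×0.107) / (2/5) = 7662 J.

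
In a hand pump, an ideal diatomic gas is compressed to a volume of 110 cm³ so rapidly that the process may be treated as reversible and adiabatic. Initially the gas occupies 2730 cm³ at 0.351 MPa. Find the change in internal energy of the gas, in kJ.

γ = 7/5 for a diatomic ideal gas.
P₂ = P₁(V₁/V₂)^γ = 0.351×(2730/110)^(7/5) = 31.48 MPa.
For a reversible adiabat, W_by_gas = (P₁V₁ − P₂V₂)/(γ−1).
W_by = (351000×0.00273 − 3.148×10^7×0.00011) / (2/5) = -6260 J.
Q = 0 ⇒ ΔU = −W_by = 6260 J.

ΔU ≈ 6.26 kJ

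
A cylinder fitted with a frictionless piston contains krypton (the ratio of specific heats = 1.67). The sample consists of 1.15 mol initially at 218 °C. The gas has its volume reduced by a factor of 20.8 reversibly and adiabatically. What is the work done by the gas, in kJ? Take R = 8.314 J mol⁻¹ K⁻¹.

For a reversible adiabat TV^(γ−1) is constant, so T₂ = T₁ (V₁/V₂)^(γ−1).
T₁ = 218 °C = 491.1 K.
T₂ = 491.1 × 20.8^(0.67) = 3752 K.
Q = 0, so ΔU = W_on_gas = nCᵥΔT with Cᵥ = R/(γ−1) = 12.41 J/(mol·K).
ΔU = 1.15 × 12.41 × (3752 − 491.1) = 46540 J.
Work done by the gas = −ΔU = -46540 J.

W ≈ -46.5 kJ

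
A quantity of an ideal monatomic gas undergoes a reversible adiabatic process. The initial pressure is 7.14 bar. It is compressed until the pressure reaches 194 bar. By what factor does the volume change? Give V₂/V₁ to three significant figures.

V₂/V₁ ≈ 0.138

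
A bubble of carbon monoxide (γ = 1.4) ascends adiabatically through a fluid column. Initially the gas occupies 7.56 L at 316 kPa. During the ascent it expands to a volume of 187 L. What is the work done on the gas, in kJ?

W ≈ -4.32 kJ

P₂ = P₁(V₁/V₂)^γ = 316×(7.56/187)^(1.4) = 3.54 kPa.
For a reversible adiabat, W_by_gas = (P₁V₁ − P₂V₂)/(γ−1).
W_by = (316000×0.00756 − 3540×0.187) / (0.4) = 4317 J.
W_on_gas = −W_by = -4317 J.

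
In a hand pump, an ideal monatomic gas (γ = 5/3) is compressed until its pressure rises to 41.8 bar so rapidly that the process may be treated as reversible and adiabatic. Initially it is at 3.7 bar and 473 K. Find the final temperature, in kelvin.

Adiabatic: T₂/T₁ = (P₂/P₁)^((γ−1)/γ).
T₂ = 473 × (41.8/3.7)^(2/5) = 1248 K.

T₂ ≈ 1250 K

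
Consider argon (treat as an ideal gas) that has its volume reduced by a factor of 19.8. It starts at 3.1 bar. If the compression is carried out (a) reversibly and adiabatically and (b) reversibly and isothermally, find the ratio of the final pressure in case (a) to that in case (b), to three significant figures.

P_adiabatic / P_isothermal ≈ 7.32

For a monatomic ideal gas γ = 5/3.
Isothermal: P_b = P₁(V₁/V₂) = 3.1×19.8.
Adiabatic: P_a = P₁(V₁/V₂)^γ = 3.1×19.8^(5/3).
P_a/P_b = (V₁/V₂)^(γ−1) = 19.8^(2/3) = 7.319.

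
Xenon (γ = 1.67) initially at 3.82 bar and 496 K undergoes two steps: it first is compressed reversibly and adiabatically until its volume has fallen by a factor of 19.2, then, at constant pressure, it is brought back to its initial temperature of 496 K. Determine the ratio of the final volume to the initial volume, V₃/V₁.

V₃/V₁ ≈ 0.00719

Adiabatic step: V₂/V₁ = 0.05208; T₂ = T₁·19.2^(0.67) = 3592 K.
Isobaric step: V₃/V₂ = T₃/T₂ = 496/3592.
V₃/V₁ = (V₂/V₁)(V₃/V₂) = 0.05208 × (496/3592) = 0.007193.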